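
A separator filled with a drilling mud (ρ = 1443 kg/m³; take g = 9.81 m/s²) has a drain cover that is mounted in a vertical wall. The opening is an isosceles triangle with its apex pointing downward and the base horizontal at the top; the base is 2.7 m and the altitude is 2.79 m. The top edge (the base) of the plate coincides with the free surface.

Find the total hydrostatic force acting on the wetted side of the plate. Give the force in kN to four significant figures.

γ = ρg = 1443 × 9.81 / 1000 = 14.15583 kN/m³.
With the apex down, the centroid sits h/3 = 2.79/3 = 0.93 m below the base (the top edge), so the centroid depth is h_c = 0.93 m.
A = ½ × 2.7 × 2.79 = 3.7665 m².
Resultant F = γ·h_c·A = 14.15583 × 0.93 × 3.7665 = 49.5857 kN.

F ≈ 49.59 kN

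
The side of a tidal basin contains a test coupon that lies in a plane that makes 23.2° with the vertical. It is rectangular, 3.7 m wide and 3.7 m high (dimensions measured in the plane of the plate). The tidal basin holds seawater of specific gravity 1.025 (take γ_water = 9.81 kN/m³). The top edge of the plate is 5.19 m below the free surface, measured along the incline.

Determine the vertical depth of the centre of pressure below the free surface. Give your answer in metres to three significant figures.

γ = 1.025 × 9.81 = 10.05525 kN/m³.
The plate makes 23.2° with the vertical, i.e. θ = 90° − 23.2° = 66.8° to the horizontal. Measuring y along the incline from the free-surface line, vertical depth h = y·sinθ with sinθ = 0.919135.
The centroid lies 3.7/2 = 1.85 m below the top edge, so y_c = 5.19 + 1.85 = 7.04 m and h_c = 7.04 × 0.919135 = 6.47071 m.
A = 3.7 × 3.7 = 13.69 m².
Resultant F = γ·h_c·A = 10.05525 × 6.47071 × 13.69 = 890.734 kN.
I_c = b·h³/12 = 3.7 × 3.7³/12 = 15.618 m⁴.
Centre of pressure: y_p = y_c + I_c/(y_c·A) = 7.04 + 15.618/(7.04 × 13.69) = 7.04 + 0.16205 = 7.20205 m along the plane.
Vertically, h_p = y_p·sinθ = 7.20205 × 0.919135 = 6.61966 m.

h_p = 6.62 m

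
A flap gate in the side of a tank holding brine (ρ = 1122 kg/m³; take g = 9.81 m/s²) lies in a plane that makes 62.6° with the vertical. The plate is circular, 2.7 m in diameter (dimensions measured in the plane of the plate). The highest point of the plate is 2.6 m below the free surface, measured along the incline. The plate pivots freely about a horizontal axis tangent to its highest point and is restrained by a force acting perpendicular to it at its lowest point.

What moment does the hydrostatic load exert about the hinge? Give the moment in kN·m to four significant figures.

M ≈ 167.9 kN·m

γ = ρg = 1122 × 9.81 / 1000 = 11.00682 kN/m³.
The plate makes 62.6° with the vertical, i.e. θ = 90° − 62.6° = 27.4° to the horizontal. Measuring y along the incline from the free-surface line, vertical depth h = y·sinθ with sinθ = 0.460200.
The centroid is at the centre, 1.35 m below the top of the plate, so y_c = 2.6 + 1.35 = 3.95 m and h_c = 3.95 × 0.460200 = 1.81779 m.
A = π(1.35)² = 5.72555 m².
Resultant F = γ·h_c·A = 11.00682 × 1.81779 × 5.72555 = 114.557 kN.
I_c = πr⁴/4 = π × 1.35⁴/4 = 2.6087 m⁴.
Centre of pressure: y_p = y_c + I_c/(y_c·A) = 3.95 + 2.6087/(3.95 × 5.72555) = 3.95 + 0.115348 = 4.06535 m along the plane.
The resultant acts 1.35 + 0.115348 = 1.46535 m (along the plate) below the hinge at the top edge, so the moment about the hinge is M = F × 1.46535 = 114.557 × 1.46535 = 167.866 kN·m.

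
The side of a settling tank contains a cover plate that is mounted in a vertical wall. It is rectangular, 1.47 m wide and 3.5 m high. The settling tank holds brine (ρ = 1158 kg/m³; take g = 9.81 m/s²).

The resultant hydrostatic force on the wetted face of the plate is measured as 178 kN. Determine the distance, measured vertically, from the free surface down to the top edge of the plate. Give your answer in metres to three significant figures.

d_top ≈ 1.30 m

γ = ρg = 1158 × 9.81 / 1000 = 11.35998 kN/m³.
A = 1.47 × 3.5 = 5.145 m².
From F = γ·h_c·A, the centroid depth is h_c = 178/(11.35998 × 5.145) = 3.04549 m.
The centroid lies 3.5/2 = 1.75 m below the top edge, so the top edge sits at h_top = 3.04549 − 1.75 = 1.29549 m below the surface.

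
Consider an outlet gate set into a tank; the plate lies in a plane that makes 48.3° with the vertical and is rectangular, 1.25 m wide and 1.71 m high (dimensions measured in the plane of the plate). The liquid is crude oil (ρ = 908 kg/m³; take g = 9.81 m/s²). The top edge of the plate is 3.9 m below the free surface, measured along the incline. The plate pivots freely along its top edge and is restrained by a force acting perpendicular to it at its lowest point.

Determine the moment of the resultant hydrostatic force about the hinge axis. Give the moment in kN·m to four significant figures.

γ = ρg = 908 × 9.81 / 1000 = 8.90748 kN/m³.
The plate makes 48.3° with the vertical, i.e. θ = 90° − 48.3° = 41.7° to the horizontal. Measuring y along the incline from the free-surface line, vertical depth h = y·sinθ with sinθ = 0.665230.
The centroid lies 1.71/2 = 0.855 m below the top edge, so y_c = 3.9 + 0.855 = 4.755 m and h_c = 4.755 × 0.665230 = 3.16317 m.
A = 1.25 × 1.71 = 2.1375 m².
Resultant F = γ·h_c·A = 8.90748 × 3.16317 × 2.1375 = 60.2259 kN.
I_c = b·h³/12 = 1.25 × 1.71³/12 = 0.520855 m⁴.
Centre of pressure: y_p = y_c + I_c/(y_c·A) = 4.755 + 0.520855/(4.755 × 2.1375) = 4.755 + 0.051246 = 4.80625 m along the plane.
The resultant acts 0.855 + 0.051246 = 0.906246 m (along the plate) below the hinge at the top edge, so the moment about the hinge is M = F × 0.906246 = 60.2259 × 0.906246 = 54.5795 kN·m.

M ≈ 54.58 kN·m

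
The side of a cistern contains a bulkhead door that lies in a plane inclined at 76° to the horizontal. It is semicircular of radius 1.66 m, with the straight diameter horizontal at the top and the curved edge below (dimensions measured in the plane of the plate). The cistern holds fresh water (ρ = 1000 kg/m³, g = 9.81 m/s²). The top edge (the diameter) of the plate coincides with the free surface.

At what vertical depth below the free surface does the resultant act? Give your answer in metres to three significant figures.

h_p = 0.949 m

γ = ρg = 1000 × 9.81 = 9810 N/m³ = 9.81 kN/m³.
Let θ = 76° be the plate's angle to the horizontal; measure y along the incline from where the plane meets the free surface. Vertical depth h = y·sinθ with sinθ = 0.970296.
The centroid of a semicircle lies 4r/(3π) = 0.704526 m from the diameter, here below the top edge, so y_c = 0.704526 m and h_c = 0.704526 × 0.970296 = 0.683599 m.
A = πr²/2 = π × 1.66²/2 = 4.32849 m².
Resultant F = γ·h_c·A = 9.81 × 0.683599 × 4.32849 = 29.0273 kN.
I_c = (π/8 − 8/(9π))·r⁴ = 0.109757 × 1.66⁴ = 0.833421 m⁴.
Centre of pressure: y_p = y_c + I_c/(y_c·A) = 0.704526 + 0.833421/(0.704526 × 4.32849) = 0.704526 + 0.273295 = 0.977821 m along the plane.
Vertically, h_p = y_p·sinθ = 0.977821 × 0.970296 = 0.948776 m.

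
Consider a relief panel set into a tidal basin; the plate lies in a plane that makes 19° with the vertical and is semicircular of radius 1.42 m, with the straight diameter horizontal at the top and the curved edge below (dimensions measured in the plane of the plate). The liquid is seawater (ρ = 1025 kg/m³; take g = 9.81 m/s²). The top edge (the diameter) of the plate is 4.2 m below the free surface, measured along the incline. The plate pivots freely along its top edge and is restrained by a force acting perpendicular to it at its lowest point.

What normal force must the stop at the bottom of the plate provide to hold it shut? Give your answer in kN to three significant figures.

γ = ρg = 1025 × 9.81 / 1000 = 10.05525 kN/m³.
The plate makes 19° with the vertical, i.e. θ = 90° − 19° = 71° to the horizontal. Measuring y along the incline from the free-surface line, vertical depth h = y·sinθ with sinθ = 0.945519.
The centroid of a semicircle lies 4r/(3π) = 0.602667 m from the diameter, here below the top edge, so y_c = 4.2 + 0.602667 = 4.80267 m and h_c = 4.80267 × 0.945519 = 4.54102 m.
A = πr²/2 = π × 1.42²/2 = 3.16735 m².
Resultant F = γ·h_c·A = 10.05525 × 4.54102 × 3.16735 = 144.625 kN.
I_c = (π/8 − 8/(9π))·r⁴ = 0.109757 × 1.42⁴ = 0.446258 m⁴.
Centre of pressure: y_p = y_c + I_c/(y_c·A) = 4.80267 + 0.446258/(4.80267 × 3.16735) = 4.80267 + 0.0293364 = 4.83201 m along the plane.
The resultant acts 0.602667 + 0.0293364 = 0.632003 m (along the plate) below the hinge at the top edge, so the moment about the hinge is M = F × 0.632003 = 144.625 × 0.632003 = 91.4034 kN·m.
A normal force at the bottom, 1.42 m from the hinge, must supply this moment: P = 91.4034/1.42 = 64.3686 kN.

P ≈ 64.4 kN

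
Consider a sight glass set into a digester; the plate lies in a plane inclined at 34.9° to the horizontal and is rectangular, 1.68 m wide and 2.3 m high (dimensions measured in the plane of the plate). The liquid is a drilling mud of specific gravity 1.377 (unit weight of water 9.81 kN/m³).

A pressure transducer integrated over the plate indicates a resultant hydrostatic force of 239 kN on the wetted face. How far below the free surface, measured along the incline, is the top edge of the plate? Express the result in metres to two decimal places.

y_top ≈ 6.85 m

γ = 1.377 × 9.81 = 13.50837 kN/m³.
A = 1.68 × 2.3 = 3.864 m².
From F = γ·h_c·A, the centroid depth is h_c = 239/(13.50837 × 3.864) = 4.57886 m.
Let θ = 34.9° be the plate's angle to the horizontal; measure y along the incline from where the plane meets the free surface. Vertical depth h = y·sinθ with sinθ = 0.572146.
Along the incline, y_c = h_c/sinθ = 4.57886/0.572146 = 8.00296 m.
The centroid lies 2.3/2 = 1.15 m below the top edge, so the top edge sits at y_top = 8.00296 − 1.15 = 6.85296 m along the incline.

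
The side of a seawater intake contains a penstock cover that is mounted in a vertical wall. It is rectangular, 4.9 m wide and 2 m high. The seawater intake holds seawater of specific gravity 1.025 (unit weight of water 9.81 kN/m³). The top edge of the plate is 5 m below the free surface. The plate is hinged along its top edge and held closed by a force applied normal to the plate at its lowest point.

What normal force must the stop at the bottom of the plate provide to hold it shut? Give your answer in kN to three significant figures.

γ = 1.025 × 9.81 = 10.05525 kN/m³.
The centroid lies 2/2 = 1 m below the top edge, so the centroid depth is h_c = 5 + 1 = 6 m.
A = 4.9 × 2 = 9.8 m².
Resultant F = γ·h_c·A = 10.05525 × 6 × 9.8 = 591.249 kN.
I_c = b·h³/12 = 4.9 × 2³/12 = 3.26667 m⁴.
Centre of pressure: y_p = y_c + I_c/(y_c·A) = 6 + 3.26667/(6 × 9.8) = 6 + 0.0555556 = 6.05556 m along the plane.
The resultant acts 1 + 0.0555556 = 1.05556 m (along the plate) below the hinge at the top edge, so the moment about the hinge is M = F × 1.05556 = 591.249 × 1.05556 = 624.099 kN·m.
A normal force at the bottom, 2 m from the hinge, must supply this moment: P = 624.099/2 = 312.05 kN.

P ≈ 312 kN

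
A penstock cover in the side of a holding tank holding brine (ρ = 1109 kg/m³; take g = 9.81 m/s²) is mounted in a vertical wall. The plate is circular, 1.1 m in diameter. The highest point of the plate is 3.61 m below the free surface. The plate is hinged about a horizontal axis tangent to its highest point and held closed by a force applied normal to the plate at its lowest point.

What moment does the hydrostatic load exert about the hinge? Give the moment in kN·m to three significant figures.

γ = ρg = 1109 × 9.81 / 1000 = 10.87929 kN/m³.
The centroid is at the centre, 0.55 m below the top of the plate, so the centroid depth is h_c = 3.61 + 0.55 = 4.16 m.
A = π(0.55)² = 0.950332 m².
Resultant F = γ·h_c·A = 10.87929 × 4.16 × 0.950332 = 43.01 kN.
I_c = πr⁴/4 = π × 0.55⁴/4 = 0.0718688 m⁴.
Centre of pressure: y_p = y_c + I_c/(y_c·A) = 4.16 + 0.0718688/(4.16 × 0.950332) = 4.16 + 0.0181791 = 4.17818 m along the plane.
The resultant acts 0.55 + 0.0181791 = 0.568179 m (along the plate) below the hinge at the top edge, so the moment about the hinge is M = F × 0.568179 = 43.01 × 0.568179 = 24.4374 kN·m.

M ≈ 24.4 kN·m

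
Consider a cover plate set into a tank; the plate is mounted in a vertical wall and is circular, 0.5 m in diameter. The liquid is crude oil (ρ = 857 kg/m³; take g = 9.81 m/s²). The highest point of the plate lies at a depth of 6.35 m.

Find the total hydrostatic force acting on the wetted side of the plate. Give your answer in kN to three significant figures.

γ = ρg = 857 × 9.81 / 1000 = 8.40717 kN/m³.
The centroid is at the centre, 0.25 m below the top of the plate, so the centroid depth is h_c = 6.35 + 0.25 = 6.6 m.
A = π(0.25)² = 0.19635 m².
Resultant F = γ·h_c·A = 8.40717 × 6.6 × 0.19635 = 10.8949 kN.

F ≈ 10.9 kN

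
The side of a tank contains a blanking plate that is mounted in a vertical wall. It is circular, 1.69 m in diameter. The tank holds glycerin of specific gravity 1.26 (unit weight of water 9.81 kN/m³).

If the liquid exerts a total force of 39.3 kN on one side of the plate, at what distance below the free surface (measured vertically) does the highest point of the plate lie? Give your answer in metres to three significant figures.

γ = 1.26 × 9.81 = 12.3606 kN/m³.
A = π(0.845)² = 2.24318 m².
From F = γ·h_c·A, the centroid depth is h_c = 39.3/(12.3606 × 2.24318) = 1.41739 m.
The centroid is at the centre, 0.845 m below the top of the plate, so the highest point sits at h_top = 1.41739 − 0.845 = 0.57239 m below the surface.

d_top ≈ 0.572 m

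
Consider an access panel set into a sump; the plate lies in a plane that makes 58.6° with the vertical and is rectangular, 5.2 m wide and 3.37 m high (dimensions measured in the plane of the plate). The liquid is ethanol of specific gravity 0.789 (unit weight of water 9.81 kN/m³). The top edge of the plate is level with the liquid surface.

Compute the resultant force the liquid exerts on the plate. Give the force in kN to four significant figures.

γ = 0.789 × 9.81 = 7.74009 kN/m³.
The plate makes 58.6° with the vertical, i.e. θ = 90° − 58.6° = 31.4° to the horizontal. Measuring y along the incline from the free-surface line, vertical depth h = y·sinθ with sinθ = 0.521010.
The centroid lies 3.37/2 = 1.685 m below the top edge, so y_c = 1.685 m and h_c = 1.685 × 0.521010 = 0.877902 m.
A = 5.2 × 3.37 = 17.524 m².
Resultant F = γ·h_c·A = 7.74009 × 0.877902 × 17.524 = 119.076 kN.

F ≈ 119.1 kN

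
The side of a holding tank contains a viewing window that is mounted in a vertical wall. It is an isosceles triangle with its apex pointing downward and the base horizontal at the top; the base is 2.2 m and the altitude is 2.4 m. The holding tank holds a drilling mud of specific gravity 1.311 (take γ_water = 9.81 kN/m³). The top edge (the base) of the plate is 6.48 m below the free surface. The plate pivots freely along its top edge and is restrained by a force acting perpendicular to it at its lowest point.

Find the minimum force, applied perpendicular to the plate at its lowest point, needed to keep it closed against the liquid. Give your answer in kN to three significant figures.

P ≈ 86.9 kN

γ = 1.311 × 9.81 = 12.86091 kN/m³.
With the apex down, the centroid sits h/3 = 2.4/3 = 0.8 m below the base (the top edge), so the centroid depth is h_c = 6.48 + 0.8 = 7.28 m.
A = ½ × 2.2 × 2.4 = 2.64 m².
Resultant F = γ·h_c·A = 12.86091 × 7.28 × 2.64 = 247.176 kN.
I_c = b·h³/36 = 2.2 × 2.4³/36 = 0.8448 m⁴.
Centre of pressure: y_p = y_c + I_c/(y_c·A) = 7.28 + 0.8448/(7.28 × 2.64) = 7.28 + 0.043956 = 7.32396 m along the plane.
The resultant acts 0.8 + 0.043956 = 0.843956 m (along the plate) below the hinge at the top edge, so the moment about the hinge is M = F × 0.843956 = 247.176 × 0.843956 = 208.606 kN·m.
A normal force at the bottom, 2.4 m from the hinge, must supply this moment: P = 208.606/2.4 = 86.9192 kN.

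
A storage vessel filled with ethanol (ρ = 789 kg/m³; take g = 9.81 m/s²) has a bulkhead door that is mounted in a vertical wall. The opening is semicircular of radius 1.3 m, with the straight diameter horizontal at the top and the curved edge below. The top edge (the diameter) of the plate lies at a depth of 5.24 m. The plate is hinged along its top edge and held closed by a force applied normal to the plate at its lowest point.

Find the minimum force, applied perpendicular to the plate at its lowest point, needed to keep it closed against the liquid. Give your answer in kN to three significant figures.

P ≈ 52.4 kN

γ = ρg = 789 × 9.81 / 1000 = 7.74009 kN/m³.
The centroid of a semicircle lies 4r/(3π) = 0.551737 m from the diameter, here below the top edge, so the centroid depth is h_c = 5.24 + 0.551737 = 5.79174 m.
A = πr²/2 = π × 1.3²/2 = 2.65465 m².
Resultant F = γ·h_c·A = 7.74009 × 5.79174 × 2.65465 = 119.004 kN.
I_c = (π/8 − 8/(9π))·r⁴ = 0.109757 × 1.3⁴ = 0.313477 m⁴.
Centre of pressure: y_p = y_c + I_c/(y_c·A) = 5.79174 + 0.313477/(5.79174 × 2.65465) = 5.79174 + 0.0203887 = 5.81213 m along the plane.
The resultant acts 0.551737 + 0.0203887 = 0.572126 m (along the plate) below the hinge at the top edge, so the moment about the hinge is M = F × 0.572126 = 119.004 × 0.572126 = 68.0853 kN·m.
A normal force at the bottom, 1.3 m from the hinge, must supply this moment: P = 68.0853/1.3 = 52.3733 kN.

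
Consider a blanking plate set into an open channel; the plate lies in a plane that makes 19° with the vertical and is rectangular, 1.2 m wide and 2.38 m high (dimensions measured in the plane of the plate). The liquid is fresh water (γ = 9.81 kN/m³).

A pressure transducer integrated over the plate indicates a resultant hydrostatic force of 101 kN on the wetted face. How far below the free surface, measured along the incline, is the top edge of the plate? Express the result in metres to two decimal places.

y_top ≈ 2.62 m

γ = 9.81 kN/m³.
A = 1.2 × 2.38 = 2.856 m².
From F = γ·h_c·A, the centroid depth is h_c = 101/(9.81 × 2.856) = 3.60491 m.
The plate makes 19° with the vertical, i.e. θ = 90° − 19° = 71° to the horizontal. Measuring y along the incline from the free-surface line, vertical depth h = y·sinθ with sinθ = 0.945519.
Along the incline, y_c = h_c/sinθ = 3.60491/0.945519 = 3.81263 m.
The centroid lies 2.38/2 = 1.19 m below the top edge, so the top edge sits at y_top = 3.81263 − 1.19 = 2.62263 m along the incline.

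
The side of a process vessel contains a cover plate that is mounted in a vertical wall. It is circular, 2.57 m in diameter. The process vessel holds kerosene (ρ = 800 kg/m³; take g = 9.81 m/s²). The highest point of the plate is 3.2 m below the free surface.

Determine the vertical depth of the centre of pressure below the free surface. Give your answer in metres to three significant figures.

h_p = 4.58 m

γ = ρg = 800 × 9.81 / 1000 = 7.848 kN/m³.
The centroid is at the centre, 1.285 m below the top of the plate, so the centroid depth is h_c = 3.2 + 1.285 = 4.485 m.
A = π(1.285)² = 5.18748 m².
Resultant F = γ·h_c·A = 7.848 × 4.485 × 5.18748 = 182.59 kN.
I_c = πr⁴/4 = π × 1.285⁴/4 = 2.14142 m⁴.
Centre of pressure: y_p = y_c + I_c/(y_c·A) = 4.485 + 2.14142/(4.485 × 5.18748) = 4.485 + 0.0920413 = 4.57704 m along the plane.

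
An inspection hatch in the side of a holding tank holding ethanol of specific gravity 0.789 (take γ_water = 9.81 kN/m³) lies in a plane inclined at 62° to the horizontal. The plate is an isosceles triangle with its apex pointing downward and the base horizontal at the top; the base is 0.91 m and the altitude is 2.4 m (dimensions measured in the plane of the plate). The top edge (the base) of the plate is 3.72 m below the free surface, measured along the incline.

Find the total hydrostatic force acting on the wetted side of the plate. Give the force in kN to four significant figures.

F ≈ 33.73 kN

γ = 0.789 × 9.81 = 7.74009 kN/m³.
Let θ = 62° be the plate's angle to the horizontal; measure y along the incline from where the plane meets the free surface. Vertical depth h = y·sinθ with sinθ = 0.882948.
With the apex down, the centroid sits h/3 = 2.4/3 = 0.8 m below the base (the top edge), so y_c = 3.72 + 0.8 = 4.52 m and h_c = 4.52 × 0.882948 = 3.99092 m.
A = ½ × 0.91 × 2.4 = 1.092 m².
Resultant F = γ·h_c·A = 7.74009 × 3.99092 × 1.092 = 33.732 kN.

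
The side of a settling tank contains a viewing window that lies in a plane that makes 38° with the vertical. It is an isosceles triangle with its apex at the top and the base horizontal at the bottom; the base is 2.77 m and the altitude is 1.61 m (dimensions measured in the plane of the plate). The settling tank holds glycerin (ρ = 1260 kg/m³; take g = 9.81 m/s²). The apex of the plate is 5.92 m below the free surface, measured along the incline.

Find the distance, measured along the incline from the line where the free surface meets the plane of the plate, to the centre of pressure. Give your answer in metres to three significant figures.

γ = ρg = 1260 × 9.81 / 1000 = 12.3606 kN/m³.
The plate makes 38° with the vertical, i.e. θ = 90° − 38° = 52° to the horizontal. Measuring y along the incline from the free-surface line, vertical depth h = y·sinθ with sinθ = 0.788011.
With the apex up, the centroid sits 2h/3 = 2 × 1.61/3 = 1.07333 m below the apex, so y_c = 5.92 + 1.07333 = 6.99333 m and h_c = 6.99333 × 0.788011 = 5.51082 m.
A = ½ × 2.77 × 1.61 = 2.22985 m².
Resultant F = γ·h_c·A = 12.3606 × 5.51082 × 2.22985 = 151.891 kN.
I_c = b·h³/36 = 2.77 × 1.61³/36 = 0.321111 m⁴.
Centre of pressure: y_p = y_c + I_c/(y_c·A) = 6.99333 + 0.321111/(6.99333 × 2.22985) = 6.99333 + 0.0205919 = 7.01392 m along the plane.

y_p = 7.01 m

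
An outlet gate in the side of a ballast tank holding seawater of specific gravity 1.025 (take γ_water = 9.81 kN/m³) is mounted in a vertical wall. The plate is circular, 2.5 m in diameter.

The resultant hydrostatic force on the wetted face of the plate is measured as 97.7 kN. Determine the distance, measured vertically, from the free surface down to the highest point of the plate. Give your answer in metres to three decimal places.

γ = 1.025 × 9.81 = 10.05525 kN/m³.
A = π(1.25)² = 4.90874 m².
From F = γ·h_c·A, the centroid depth is h_c = 97.7/(10.05525 × 4.90874) = 1.97939 m.
The centroid is at the centre, 1.25 m below the top of the plate, so the highest point sits at h_top = 1.97939 − 1.25 = 0.72939 m below the surface.

d_top ≈ 0.729 m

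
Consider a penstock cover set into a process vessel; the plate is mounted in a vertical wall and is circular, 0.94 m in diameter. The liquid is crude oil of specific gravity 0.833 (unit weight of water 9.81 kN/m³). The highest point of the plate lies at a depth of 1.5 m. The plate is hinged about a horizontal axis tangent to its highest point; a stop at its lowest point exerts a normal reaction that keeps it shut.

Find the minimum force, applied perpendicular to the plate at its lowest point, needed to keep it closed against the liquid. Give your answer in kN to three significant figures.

P ≈ 5.92 kN

γ = 0.833 × 9.81 = 8.17173 kN/m³.
The centroid is at the centre, 0.47 m below the top of the plate, so the centroid depth is h_c = 1.5 + 0.47 = 1.97 m.
A = π(0.47)² = 0.693978 m².
Resultant F = γ·h_c·A = 8.17173 × 1.97 × 0.693978 = 11.1719 kN.
I_c = πr⁴/4 = π × 0.47⁴/4 = 0.0383249 m⁴.
Centre of pressure: y_p = y_c + I_c/(y_c·A) = 1.97 + 0.0383249/(1.97 × 0.693978) = 1.97 + 0.028033 = 1.99803 m along the plane.
The resultant acts 0.47 + 0.028033 = 0.498033 m (along the plate) below the hinge at the top edge, so the moment about the hinge is M = F × 0.498033 = 11.1719 × 0.498033 = 5.56397 kN·m.
A normal force at the bottom, 0.94 m from the hinge, must supply this moment: P = 5.56397/0.94 = 5.91912 kN.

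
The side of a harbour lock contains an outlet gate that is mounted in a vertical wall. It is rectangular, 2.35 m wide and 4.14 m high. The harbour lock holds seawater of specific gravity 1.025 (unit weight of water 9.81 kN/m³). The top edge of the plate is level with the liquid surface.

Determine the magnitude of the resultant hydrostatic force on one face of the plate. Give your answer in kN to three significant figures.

γ = 1.025 × 9.81 = 10.05525 kN/m³.
The centroid lies 4.14/2 = 2.07 m below the top edge, so the centroid depth is h_c = 2.07 m.
A = 2.35 × 4.14 = 9.729 m².
Resultant F = γ·h_c·A = 10.05525 × 2.07 × 9.729 = 202.503 kN.

F ≈ 203 kN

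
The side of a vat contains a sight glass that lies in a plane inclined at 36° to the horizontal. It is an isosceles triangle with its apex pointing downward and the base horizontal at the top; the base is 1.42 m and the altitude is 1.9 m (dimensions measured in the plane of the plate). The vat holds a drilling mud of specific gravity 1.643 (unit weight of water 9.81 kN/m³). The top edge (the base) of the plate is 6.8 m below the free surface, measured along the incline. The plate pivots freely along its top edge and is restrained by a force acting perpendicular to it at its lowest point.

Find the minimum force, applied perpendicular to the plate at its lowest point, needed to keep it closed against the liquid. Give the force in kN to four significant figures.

γ = 1.643 × 9.81 = 16.11783 kN/m³.
Let θ = 36° be the plate's angle to the horizontal; measure y along the incline from where the plane meets the free surface. Vertical depth h = y·sinθ with sinθ = 0.587785.
With the apex down, the centroid sits h/3 = 1.9/3 = 0.633333 m below the base (the top edge), so y_c = 6.8 + 0.633333 = 7.43333 m and h_c = 7.43333 × 0.587785 = 4.3692 m.
A = ½ × 1.42 × 1.9 = 1.349 m².
Resultant F = γ·h_c·A = 16.11783 × 4.3692 × 1.349 = 94.9993 kN.
I_c = b·h³/36 = 1.42 × 1.9³/36 = 0.270549 m⁴.
Centre of pressure: y_p = y_c + I_c/(y_c·A) = 7.43333 + 0.270549/(7.43333 × 1.349) = 7.43333 + 0.0269805 = 7.46031 m along the plane.
The resultant acts 0.633333 + 0.0269805 = 0.660313 m (along the plate) below the hinge at the top edge, so the moment about the hinge is M = F × 0.660313 = 94.9993 × 0.660313 = 62.7293 kN·m.
A normal force at the bottom, 1.9 m from the hinge, must supply this moment: P = 62.7293/1.9 = 33.0154 kN.

P ≈ 33.02 kN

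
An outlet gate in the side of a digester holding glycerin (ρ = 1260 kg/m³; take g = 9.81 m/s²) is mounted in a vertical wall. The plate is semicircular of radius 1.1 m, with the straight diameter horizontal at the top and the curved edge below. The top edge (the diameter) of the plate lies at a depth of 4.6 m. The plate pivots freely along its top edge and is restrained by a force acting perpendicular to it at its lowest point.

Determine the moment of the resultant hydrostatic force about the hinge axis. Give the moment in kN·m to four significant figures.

M ≈ 57.56 kN·m

γ = ρg = 1260 × 9.81 / 1000 = 12.3606 kN/m³.
The centroid of a semicircle lies 4r/(3π) = 0.466854 m from the diameter, here below the top edge, so the centroid depth is h_c = 4.6 + 0.466854 = 5.06685 m.
A = πr²/2 = π × 1.1²/2 = 1.90066 m².
Resultant F = γ·h_c·A = 12.3606 × 5.06685 × 1.90066 = 119.037 kN.
I_c = (π/8 − 8/(9π))·r⁴ = 0.109757 × 1.1⁴ = 0.160695 m⁴.
Centre of pressure: y_p = y_c + I_c/(y_c·A) = 5.06685 + 0.160695/(5.06685 × 1.90066) = 5.06685 + 0.0166863 = 5.08354 m along the plane.
The resultant acts 0.466854 + 0.0166863 = 0.48354 m (along the plate) below the hinge at the top edge, so the moment about the hinge is M = F × 0.48354 = 119.037 × 0.48354 = 57.5592 kN·m.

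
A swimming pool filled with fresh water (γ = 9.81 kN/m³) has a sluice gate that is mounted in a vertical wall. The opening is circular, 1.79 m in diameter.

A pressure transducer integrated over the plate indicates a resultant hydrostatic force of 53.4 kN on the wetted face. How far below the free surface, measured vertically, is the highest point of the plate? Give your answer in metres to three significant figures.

γ = 9.81 kN/m³.
A = π(0.895)² = 2.51649 m².
From F = γ·h_c·A, the centroid depth is h_c = 53.4/(9.81 × 2.51649) = 2.1631 m.
The centroid is at the centre, 0.895 m below the top of the plate, so the highest point sits at h_top = 2.1631 − 0.895 = 1.2681 m below the surface.

d_top ≈ 1.27 m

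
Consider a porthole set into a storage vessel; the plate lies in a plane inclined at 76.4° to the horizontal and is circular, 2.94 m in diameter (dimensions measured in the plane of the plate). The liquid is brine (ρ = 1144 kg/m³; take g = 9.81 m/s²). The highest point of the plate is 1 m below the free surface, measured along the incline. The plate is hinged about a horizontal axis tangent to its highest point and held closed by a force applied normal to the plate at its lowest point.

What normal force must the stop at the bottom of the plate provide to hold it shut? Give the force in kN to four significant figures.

γ = ρg = 1144 × 9.81 / 1000 = 11.22264 kN/m³.
Let θ = 76.4° be the plate's angle to the horizontal; measure y along the incline from where the plane meets the free surface. Vertical depth h = y·sinθ with sinθ = 0.971961.
The centroid is at the centre, 1.47 m below the top of the plate, so y_c = 1 + 1.47 = 2.47 m and h_c = 2.47 × 0.971961 = 2.40074 m.
A = π(1.47)² = 6.78867 m².
Resultant F = γ·h_c·A = 11.22264 × 2.40074 × 6.78867 = 182.905 kN.
I_c = πr⁴/4 = π × 1.47⁴/4 = 3.66741 m⁴.
Centre of pressure: y_p = y_c + I_c/(y_c·A) = 2.47 + 3.66741/(2.47 × 6.78867) = 2.47 + 0.218715 = 2.68872 m along the plane.
The resultant acts 1.47 + 0.218715 = 1.68871 m (along the plate) below the hinge at the top edge, so the moment about the hinge is M = F × 1.68871 = 182.905 × 1.68871 = 308.874 kN·m.
A normal force at the bottom, 2.94 m from the hinge, must supply this moment: P = 308.874/2.94 = 105.059 kN.

P ≈ 105.1 kN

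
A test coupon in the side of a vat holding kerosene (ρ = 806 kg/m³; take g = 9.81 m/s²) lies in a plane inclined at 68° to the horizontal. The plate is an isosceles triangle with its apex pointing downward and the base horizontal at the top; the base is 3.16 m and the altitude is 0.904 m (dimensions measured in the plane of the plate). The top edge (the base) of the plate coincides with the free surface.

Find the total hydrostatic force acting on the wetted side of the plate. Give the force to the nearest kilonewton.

F ≈ 3 kN

γ = ρg = 806 × 9.81 / 1000 = 7.90686 kN/m³.
Let θ = 68° be the plate's angle to the horizontal; measure y along the incline from where the plane meets the free surface. Vertical depth h = y·sinθ with sinθ = 0.927184.
With the apex down, the centroid sits h/3 = 0.904/3 = 0.301333 m below the base (the top edge), so y_c = 0.301333 m and h_c = 0.301333 × 0.927184 = 0.279391 m.
A = ½ × 3.16 × 0.904 = 1.42832 m².
Resultant F = γ·h_c·A = 7.90686 × 0.279391 × 1.42832 = 3.15531 kN.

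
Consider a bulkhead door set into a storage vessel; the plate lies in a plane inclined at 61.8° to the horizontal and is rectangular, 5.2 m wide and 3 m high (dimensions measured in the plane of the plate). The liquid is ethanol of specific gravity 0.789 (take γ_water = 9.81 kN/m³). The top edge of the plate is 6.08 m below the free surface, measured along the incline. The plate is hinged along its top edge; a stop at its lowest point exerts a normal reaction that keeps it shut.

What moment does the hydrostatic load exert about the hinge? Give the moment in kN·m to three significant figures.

γ = 0.789 × 9.81 = 7.74009 kN/m³.
Let θ = 61.8° be the plate's angle to the horizontal; measure y along the incline from where the plane meets the free surface. Vertical depth h = y·sinθ with sinθ = 0.881303.
The centroid lies 3/2 = 1.5 m below the top edge, so y_c = 6.08 + 1.5 = 7.58 m and h_c = 7.58 × 0.881303 = 6.68028 m.
A = 5.2 × 3 = 15.6 m².
Resultant F = γ·h_c·A = 7.74009 × 6.68028 × 15.6 = 806.613 kN.
I_c = b·h³/12 = 5.2 × 3³/12 = 11.7 m⁴.
Centre of pressure: y_p = y_c + I_c/(y_c·A) = 7.58 + 11.7/(7.58 × 15.6) = 7.58 + 0.0989446 = 7.67894 m along the plane.
The resultant acts 1.5 + 0.0989446 = 1.59894 m (along the plate) below the hinge at the top edge, so the moment about the hinge is M = F × 1.59894 = 806.613 × 1.59894 = 1289.73 kN·m.

M ≈ 1290 kN·m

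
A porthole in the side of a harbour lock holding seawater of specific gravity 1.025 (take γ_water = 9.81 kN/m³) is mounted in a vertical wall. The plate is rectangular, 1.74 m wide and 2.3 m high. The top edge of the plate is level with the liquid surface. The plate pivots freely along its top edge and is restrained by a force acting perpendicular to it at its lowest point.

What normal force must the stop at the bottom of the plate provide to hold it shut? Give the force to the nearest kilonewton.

γ = 1.025 × 9.81 = 10.05525 kN/m³.
The centroid lies 2.3/2 = 1.15 m below the top edge, so the centroid depth is h_c = 1.15 m.
A = 1.74 × 2.3 = 4.002 m².
Resultant F = γ·h_c·A = 10.05525 × 1.15 × 4.002 = 46.2773 kN.
I_c = b·h³/12 = 1.74 × 2.3³/12 = 1.76421 m⁴.
Centre of pressure: y_p = y_c + I_c/(y_c·A) = 1.15 + 1.76421/(1.15 × 4.002) = 1.15 + 0.383332 = 1.53333 m along the plane.
The resultant acts 1.15 + 0.383332 = 1.53333 m (along the plate) below the hinge at the top edge, so the moment about the hinge is M = F × 1.53333 = 46.2773 × 1.53333 = 70.9584 kN·m.
A normal force at the bottom, 2.3 m from the hinge, must supply this moment: P = 70.9584/2.3 = 30.8515 kN.

P ≈ 31 kN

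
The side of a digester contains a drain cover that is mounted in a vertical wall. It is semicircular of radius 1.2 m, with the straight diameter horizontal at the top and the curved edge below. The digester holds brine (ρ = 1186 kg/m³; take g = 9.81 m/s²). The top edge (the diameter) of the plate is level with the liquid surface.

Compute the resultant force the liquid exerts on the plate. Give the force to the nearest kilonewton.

γ = ρg = 1186 × 9.81 / 1000 = 11.63466 kN/m³.
The centroid of a semicircle lies 4r/(3π) = 0.509296 m from the diameter, here below the top edge, so the centroid depth is h_c = 0.509296 m.
A = πr²/2 = π × 1.2²/2 = 2.26195 m².
Resultant F = γ·h_c·A = 11.63466 × 0.509296 × 2.26195 = 13.4032 kN.

F ≈ 13 kN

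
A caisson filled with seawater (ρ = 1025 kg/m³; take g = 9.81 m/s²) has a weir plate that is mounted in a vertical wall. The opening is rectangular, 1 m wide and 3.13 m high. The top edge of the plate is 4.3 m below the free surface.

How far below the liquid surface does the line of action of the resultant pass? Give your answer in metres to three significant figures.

γ = ρg = 1025 × 9.81 / 1000 = 10.05525 kN/m³.
The centroid lies 3.13/2 = 1.565 m below the top edge, so the centroid depth is h_c = 4.3 + 1.565 = 5.865 m.
A = 1 × 3.13 = 3.13 m².
Resultant F = γ·h_c·A = 10.05525 × 5.865 × 3.13 = 184.589 kN.
I_c = b·h³/12 = 1 × 3.13³/12 = 2.55536 m⁴.
Centre of pressure: y_p = y_c + I_c/(y_c·A) = 5.865 + 2.55536/(5.865 × 3.13) = 5.865 + 0.1392 = 6.0042 m along the plane.

h_p = 6.00 m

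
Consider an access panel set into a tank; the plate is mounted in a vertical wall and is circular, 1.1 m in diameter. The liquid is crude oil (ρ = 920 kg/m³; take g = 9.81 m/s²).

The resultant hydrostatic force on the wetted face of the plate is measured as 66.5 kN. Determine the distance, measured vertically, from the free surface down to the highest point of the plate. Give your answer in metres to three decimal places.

d_top ≈ 7.203 m

γ = ρg = 920 × 9.81 / 1000 = 9.0252 kN/m³.
A = π(0.55)² = 0.950332 m².
From F = γ·h_c·A, the centroid depth is h_c = 66.5/(9.0252 × 0.950332) = 7.75335 m.
The centroid is at the centre, 0.55 m below the top of the plate, so the highest point sits at h_top = 7.75335 − 0.55 = 7.20335 m below the surface.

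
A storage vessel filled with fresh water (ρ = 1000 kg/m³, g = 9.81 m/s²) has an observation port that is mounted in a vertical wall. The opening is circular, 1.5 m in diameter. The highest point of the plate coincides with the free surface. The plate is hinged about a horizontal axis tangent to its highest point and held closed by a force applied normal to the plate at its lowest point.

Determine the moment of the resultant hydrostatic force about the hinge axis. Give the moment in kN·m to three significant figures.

M ≈ 12.2 kN·m

γ = ρg = 1000 × 9.81 = 9810 N/m³ = 9.81 kN/m³.
The centroid is at the centre, 0.75 m below the top of the plate, so the centroid depth is h_c = 0.75 m.
A = π(0.75)² = 1.76715 m².
Resultant F = γ·h_c·A = 9.81 × 0.75 × 1.76715 = 13.0018 kN.
I_c = πr⁴/4 = π × 0.75⁴/4 = 0.248505 m⁴.
Centre of pressure: y_p = y_c + I_c/(y_c·A) = 0.75 + 0.248505/(0.75 × 1.76715) = 0.75 + 0.1875 = 0.9375 m along the plane.
The resultant acts 0.75 + 0.1875 = 0.9375 m (along the plate) below the hinge at the top edge, so the moment about the hinge is M = F × 0.9375 = 13.0018 × 0.9375 = 12.1892 kN·m.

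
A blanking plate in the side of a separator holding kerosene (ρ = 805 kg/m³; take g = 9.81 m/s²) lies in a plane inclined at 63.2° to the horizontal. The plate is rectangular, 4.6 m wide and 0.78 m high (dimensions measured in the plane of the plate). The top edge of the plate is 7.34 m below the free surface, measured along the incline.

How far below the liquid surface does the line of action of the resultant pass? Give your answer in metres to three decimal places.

h_p = 6.906 m

γ = ρg = 805 × 9.81 / 1000 = 7.89705 kN/m³.
Let θ = 63.2° be the plate's angle to the horizontal; measure y along the incline from where the plane meets the free surface. Vertical depth h = y·sinθ with sinθ = 0.892586.
The centroid lies 0.78/2 = 0.39 m below the top edge, so y_c = 7.34 + 0.39 = 7.73 m and h_c = 7.73 × 0.892586 = 6.89969 m.
A = 4.6 × 0.78 = 3.588 m².
Resultant F = γ·h_c·A = 7.89705 × 6.89969 × 3.588 = 195.5 kN.
I_c = b·h³/12 = 4.6 × 0.78³/12 = 0.181912 m⁴.
Centre of pressure: y_p = y_c + I_c/(y_c·A) = 7.73 + 0.181912/(7.73 × 3.588) = 7.73 + 0.00655888 = 7.73656 m along the plane.
Vertically, h_p = y_p·sinθ = 7.73656 × 0.892586 = 6.90555 m.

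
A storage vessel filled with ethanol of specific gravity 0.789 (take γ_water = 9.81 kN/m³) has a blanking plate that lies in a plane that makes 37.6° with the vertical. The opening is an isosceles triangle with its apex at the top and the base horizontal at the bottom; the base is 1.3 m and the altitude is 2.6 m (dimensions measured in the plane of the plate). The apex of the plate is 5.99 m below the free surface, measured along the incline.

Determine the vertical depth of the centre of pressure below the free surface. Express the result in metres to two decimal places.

γ = 0.789 × 9.81 = 7.74009 kN/m³.
The plate makes 37.6° with the vertical, i.e. θ = 90° − 37.6° = 52.4° to the horizontal. Measuring y along the incline from the free-surface line, vertical depth h = y·sinθ with sinθ = 0.792290.
With the apex up, the centroid sits 2h/3 = 2 × 2.6/3 = 1.73333 m below the apex, so y_c = 5.99 + 1.73333 = 7.72333 m and h_c = 7.72333 × 0.792290 = 6.11912 m.
A = ½ × 1.3 × 2.6 = 1.69 m².
Resultant F = γ·h_c·A = 7.74009 × 6.11912 × 1.69 = 80.0427 kN.
I_c = b·h³/36 = 1.3 × 2.6³/36 = 0.634689 m⁴.
Centre of pressure: y_p = y_c + I_c/(y_c·A) = 7.72333 + 0.634689/(7.72333 × 1.69) = 7.72333 + 0.0486261 = 7.77196 m along the plane.
Vertically, h_p = y_p·sinθ = 7.77196 × 0.792290 = 6.15765 m.

h_p = 6.16 m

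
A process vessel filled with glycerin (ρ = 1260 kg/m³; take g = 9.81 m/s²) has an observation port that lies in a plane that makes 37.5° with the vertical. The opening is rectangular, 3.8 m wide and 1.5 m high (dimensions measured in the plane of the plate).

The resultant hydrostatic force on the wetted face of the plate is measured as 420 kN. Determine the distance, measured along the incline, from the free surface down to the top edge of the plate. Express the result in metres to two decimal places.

y_top ≈ 6.76 m

γ = ρg = 1260 × 9.81 / 1000 = 12.3606 kN/m³.
A = 3.8 × 1.5 = 5.7 m².
From F = γ·h_c·A, the centroid depth is h_c = 420/(12.3606 × 5.7) = 5.96122 m.
The plate makes 37.5° with the vertical, i.e. θ = 90° − 37.5° = 52.5° to the horizontal. Measuring y along the incline from the free-surface line, vertical depth h = y·sinθ with sinθ = 0.793353.
Along the incline, y_c = h_c/sinθ = 5.96122/0.793353 = 7.51396 m.
The centroid lies 1.5/2 = 0.75 m below the top edge, so the top edge sits at y_top = 7.51396 − 0.75 = 6.76396 m along the incline.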